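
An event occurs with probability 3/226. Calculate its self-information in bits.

Information content I(x) = -log₂(p(x))
I = -log₂(3/226) = -log₂(0.0133)
I = 6.2352 bits


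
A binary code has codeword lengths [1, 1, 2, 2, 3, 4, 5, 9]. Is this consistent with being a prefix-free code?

Kraft inequality: Σ 2^(-l_i) ≤ 1 for prefix-free code
Calculating: 2^(-1) + 2^(-1) + 2^(-2) + 2^(-2) + 2^(-3) + 2^(-4) + 2^(-5) + 2^(-9)
= 0.5 + 0.5 + 0.25 + 0.25 + 0.125 + 0.0625 + 0.03125 + 0.001953125
= 1.7207
Since 1.7207 > 1, prefix-free code does not exist


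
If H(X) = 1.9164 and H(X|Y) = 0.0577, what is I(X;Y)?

I(X;Y) = H(X) - H(X|Y)
I(X;Y) = 1.9164 - 0.0577 = 1.8587 bits


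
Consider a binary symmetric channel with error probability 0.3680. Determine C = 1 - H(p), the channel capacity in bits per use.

For BSC with error probability p:
C = 1 - H(p) where H(p) is binary entropy
H(0.3680) = -0.3680 × log₂(0.3680) - 0.6320 × log₂(0.6320)
H(p) = 0.9491
C = 1 - 0.9491 = 0.0509 bits/use


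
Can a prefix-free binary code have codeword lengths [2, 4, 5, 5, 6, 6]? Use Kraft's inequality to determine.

Kraft inequality: Σ 2^(-l_i) ≤ 1 for prefix-free code
Calculating: 2^(-2) + 2^(-4) + 2^(-5) + 2^(-5) + 2^(-6) + 2^(-6)
= 0.25 + 0.0625 + 0.03125 + 0.03125 + 0.015625 + 0.015625
= 0.4062
Since 0.4062 ≤ 1, prefix-free code exists


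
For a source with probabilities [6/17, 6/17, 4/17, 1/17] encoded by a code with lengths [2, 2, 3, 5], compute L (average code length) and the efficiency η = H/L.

Average length L = Σ p_i × l_i = 2.4118 bits
Entropy H = 1.7922 bits
Efficiency η = H/L × 100% = 74.31%


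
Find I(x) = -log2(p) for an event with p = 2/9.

Information content I(x) = -log₂(p(x))
I = -log₂(2/9) = -log₂(0.2222)
I = 2.1699 bits


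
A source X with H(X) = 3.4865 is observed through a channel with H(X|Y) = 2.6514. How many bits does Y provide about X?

I(X;Y) = H(X) - H(X|Y)
I(X;Y) = 3.4865 - 2.6514 = 0.8351 bits


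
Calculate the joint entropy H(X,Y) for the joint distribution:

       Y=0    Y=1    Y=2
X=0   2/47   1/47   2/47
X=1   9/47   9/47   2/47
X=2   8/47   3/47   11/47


H(X,Y) = -Σ p(x,y) log₂ p(x,y)
  p(0,0)=2/47: -0.0426 × log₂(0.0426) = 0.1938
  p(0,1)=1/47: -0.0213 × log₂(0.0213) = 0.1182
  p(0,2)=2/47: -0.0426 × log₂(0.0426) = 0.1938
  p(1,0)=9/47: -0.1915 × log₂(0.1915) = 0.4566
  p(1,1)=9/47: -0.1915 × log₂(0.1915) = 0.4566
  p(1,2)=2/47: -0.0426 × log₂(0.0426) = 0.1938
  p(2,0)=8/47: -0.1702 × log₂(0.1702) = 0.4348
  p(2,1)=3/47: -0.0638 × log₂(0.0638) = 0.2534
  p(2,2)=11/47: -0.2340 × log₂(0.2340) = 0.4904
H(X,Y) = 2.7915 bits


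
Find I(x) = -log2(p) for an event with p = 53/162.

Information content I(x) = -log₂(p(x))
I = -log₂(53/162) = -log₂(0.3272)
I = 1.6119 bits


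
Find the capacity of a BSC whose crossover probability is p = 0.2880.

For BSC with error probability p:
C = 1 - H(p) where H(p) is binary entropy
H(0.2880) = -0.2880 × log₂(0.2880) - 0.7120 × log₂(0.7120)
H(p) = 0.8661
C = 1 - 0.8661 = 0.1339 bits/use


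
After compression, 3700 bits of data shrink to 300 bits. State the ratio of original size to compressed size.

Compression ratio = Original / Compressed
= 3700 / 300 = 12.33:1


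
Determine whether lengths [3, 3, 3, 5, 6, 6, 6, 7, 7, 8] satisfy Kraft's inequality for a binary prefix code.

Kraft inequality: Σ 2^(-l_i) ≤ 1 for prefix-free code
Calculating: 2^(-3) + 2^(-3) + 2^(-3) + 2^(-5) + 2^(-6) + 2^(-6) + 2^(-6) + 2^(-7) + 2^(-7) + 2^(-8)
= 0.125 + 0.125 + 0.125 + 0.03125 + 0.015625 + 0.015625 + 0.015625 + 0.0078125 + 0.0078125 + 0.00390625
= 0.4727
Since 0.4727 ≤ 1, prefix-free code exists


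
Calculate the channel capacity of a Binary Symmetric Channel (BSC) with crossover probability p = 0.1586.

For BSC with error probability p:
C = 1 - H(p) where H(p) is binary entropy
H(0.1586) = -0.1586 × log₂(0.1586) - 0.8414 × log₂(0.8414)
H(p) = 0.6309
C = 1 - 0.6309 = 0.3691 bits/use


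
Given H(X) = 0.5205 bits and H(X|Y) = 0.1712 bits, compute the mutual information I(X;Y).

I(X;Y) = H(X) - H(X|Y)
I(X;Y) = 0.5205 - 0.1712 = 0.3493 bits


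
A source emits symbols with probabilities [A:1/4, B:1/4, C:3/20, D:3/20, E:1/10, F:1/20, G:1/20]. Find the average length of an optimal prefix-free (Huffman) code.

Huffman tree construction:
Combine smallest probabilities repeatedly
Resulting codes:
  A: 01 (length 2)
  B: 10 (length 2)
  C: 110 (length 3)
  D: 111 (length 3)
  E: 000 (length 3)
  F: 0010 (length 4)
  G: 0011 (length 4)
Average length = Σ p(s) × length(s) = 2.6000 bits


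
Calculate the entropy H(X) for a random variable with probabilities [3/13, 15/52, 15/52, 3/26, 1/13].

H(X) = -Σ p(x) log₂ p(x)
  -3/13 × log₂(3/13) = 0.4882
  -15/52 × log₂(15/52) = 0.5174
  -15/52 × log₂(15/52) = 0.5174
  -3/26 × log₂(3/26) = 0.3595
  -1/13 × log₂(1/13) = 0.2846
H(X) = 2.1671 bits


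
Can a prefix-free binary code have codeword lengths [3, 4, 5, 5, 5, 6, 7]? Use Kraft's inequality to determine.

Kraft inequality: Σ 2^(-l_i) ≤ 1 for prefix-free code
Calculating: 2^(-3) + 2^(-4) + 2^(-5) + 2^(-5) + 2^(-5) + 2^(-6) + 2^(-7)
= 0.125 + 0.0625 + 0.03125 + 0.03125 + 0.03125 + 0.015625 + 0.0078125
= 0.3047
Since 0.3047 ≤ 1, prefix-free code exists


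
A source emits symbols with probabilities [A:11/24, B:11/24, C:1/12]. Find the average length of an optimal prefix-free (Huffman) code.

Huffman tree construction:
Combine smallest probabilities repeatedly
Resulting codes:
  A: 11 (length 2)
  B: 0 (length 1)
  C: 10 (length 2)
Average length = Σ p(s) × length(s) = 1.5417 bits


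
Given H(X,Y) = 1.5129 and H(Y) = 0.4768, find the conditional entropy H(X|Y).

Chain rule: H(X,Y) = H(X|Y) + H(Y)
H(X|Y) = H(X,Y) - H(Y) = 1.5129 - 0.4768 = 1.0361 bits


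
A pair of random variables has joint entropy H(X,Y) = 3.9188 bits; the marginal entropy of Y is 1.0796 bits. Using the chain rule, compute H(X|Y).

Chain rule: H(X,Y) = H(X|Y) + H(Y)
H(X|Y) = H(X,Y) - H(Y) = 3.9188 - 1.0796 = 2.8392 bits


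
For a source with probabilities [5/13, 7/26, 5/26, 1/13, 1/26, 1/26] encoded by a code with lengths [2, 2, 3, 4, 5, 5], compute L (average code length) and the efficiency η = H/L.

Average length L = Σ p_i × l_i = 2.5769 bits
Entropy H = 2.1435 bits
Efficiency η = H/L × 100% = 83.18%


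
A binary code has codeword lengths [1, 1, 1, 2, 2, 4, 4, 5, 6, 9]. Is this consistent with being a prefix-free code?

Kraft inequality: Σ 2^(-l_i) ≤ 1 for prefix-free code
Calculating: 2^(-1) + 2^(-1) + 2^(-1) + 2^(-2) + 2^(-2) + 2^(-4) + 2^(-4) + 2^(-5) + 2^(-6) + 2^(-9)
= 0.5 + 0.5 + 0.5 + 0.25 + 0.25 + 0.0625 + 0.0625 + 0.03125 + 0.015625 + 0.001953125
= 2.1738
Since 2.1738 > 1, prefix-free code does not exist


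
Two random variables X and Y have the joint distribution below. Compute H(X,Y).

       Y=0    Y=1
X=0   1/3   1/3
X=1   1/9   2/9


H(X,Y) = -Σ p(x,y) log₂ p(x,y)
  p(0,0)=1/3: -0.3333 × log₂(0.3333) = 0.5283
  p(0,1)=1/3: -0.3333 × log₂(0.3333) = 0.5283
  p(1,0)=1/9: -0.1111 × log₂(0.1111) = 0.3522
  p(1,1)=2/9: -0.2222 × log₂(0.2222) = 0.4822
H(X,Y) = 1.8911 bits


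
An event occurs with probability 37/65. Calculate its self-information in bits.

Information content I(x) = -log₂(p(x))
I = -log₂(37/65) = -log₂(0.5692)
I = 0.8129 bits


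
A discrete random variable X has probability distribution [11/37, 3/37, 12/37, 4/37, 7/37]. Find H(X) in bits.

H(X) = -Σ p(x) log₂ p(x)
  -11/37 × log₂(11/37) = 0.5203
  -3/37 × log₂(3/37) = 0.2939
  -12/37 × log₂(12/37) = 0.5269
  -4/37 × log₂(4/37) = 0.3470
  -7/37 × log₂(7/37) = 0.4545
H(X) = 2.1424 bits


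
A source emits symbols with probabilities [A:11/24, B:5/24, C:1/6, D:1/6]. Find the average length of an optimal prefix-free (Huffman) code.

Huffman tree construction:
Combine smallest probabilities repeatedly
Resulting codes:
  A: 0 (length 1)
  B: 10 (length 2)
  C: 110 (length 3)
  D: 111 (length 3)
Average length = Σ p(s) × length(s) = 1.8750 bits


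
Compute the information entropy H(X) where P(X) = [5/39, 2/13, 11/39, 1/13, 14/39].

H(X) = -Σ p(x) log₂ p(x)
  -5/39 × log₂(5/39) = 0.3799
  -2/13 × log₂(2/13) = 0.4155
  -11/39 × log₂(11/39) = 0.5150
  -1/13 × log₂(1/13) = 0.2846
  -14/39 × log₂(14/39) = 0.5306
H(X) = 2.1256 bits


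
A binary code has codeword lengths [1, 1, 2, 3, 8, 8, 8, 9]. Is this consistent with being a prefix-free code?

Kraft inequality: Σ 2^(-l_i) ≤ 1 for prefix-free code
Calculating: 2^(-1) + 2^(-1) + 2^(-2) + 2^(-3) + 2^(-8) + 2^(-8) + 2^(-8) + 2^(-9)
= 0.5 + 0.5 + 0.25 + 0.125 + 0.00390625 + 0.00390625 + 0.00390625 + 0.001953125
= 1.3887
Since 1.3887 > 1, prefix-free code does not exist


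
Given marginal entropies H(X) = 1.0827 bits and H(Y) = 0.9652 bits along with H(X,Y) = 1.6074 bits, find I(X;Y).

I(X;Y) = H(X) + H(Y) - H(X,Y)
I(X;Y) = 1.0827 + 0.9652 - 1.6074 = 0.4405 bits


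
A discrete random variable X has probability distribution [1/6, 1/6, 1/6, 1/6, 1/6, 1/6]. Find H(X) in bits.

H(X) = -Σ p(x) log₂ p(x)
  -1/6 × log₂(1/6) = 0.4308
  -1/6 × log₂(1/6) = 0.4308
  -1/6 × log₂(1/6) = 0.4308
  -1/6 × log₂(1/6) = 0.4308
  -1/6 × log₂(1/6) = 0.4308
  -1/6 × log₂(1/6) = 0.4308
H(X) = 2.5850 bits


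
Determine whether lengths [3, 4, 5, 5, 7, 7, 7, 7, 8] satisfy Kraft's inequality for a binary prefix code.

Kraft inequality: Σ 2^(-l_i) ≤ 1 for prefix-free code
Calculating: 2^(-3) + 2^(-4) + 2^(-5) + 2^(-5) + 2^(-7) + 2^(-7) + 2^(-7) + 2^(-7) + 2^(-8)
= 0.125 + 0.0625 + 0.03125 + 0.03125 + 0.0078125 + 0.0078125 + 0.0078125 + 0.0078125 + 0.00390625
= 0.2852
Since 0.2852 ≤ 1, prefix-free code exists


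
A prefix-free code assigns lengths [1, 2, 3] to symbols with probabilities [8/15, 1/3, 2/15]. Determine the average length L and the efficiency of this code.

Average length L = Σ p_i × l_i = 1.6000 bits
Entropy H = 1.3996 bits
Efficiency η = H/L × 100% = 87.47%


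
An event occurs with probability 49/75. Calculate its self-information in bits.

Information content I(x) = -log₂(p(x))
I = -log₂(49/75) = -log₂(0.6533)
I = 0.6141 bits


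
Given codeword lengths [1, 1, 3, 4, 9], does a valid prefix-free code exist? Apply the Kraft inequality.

Kraft inequality: Σ 2^(-l_i) ≤ 1 for prefix-free code
Calculating: 2^(-1) + 2^(-1) + 2^(-3) + 2^(-4) + 2^(-9)
= 0.5 + 0.5 + 0.125 + 0.0625 + 0.001953125
= 1.1895
Since 1.1895 > 1, prefix-free code does not exist


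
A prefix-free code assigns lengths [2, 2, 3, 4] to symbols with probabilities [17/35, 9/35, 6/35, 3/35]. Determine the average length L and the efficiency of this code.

Average length L = Σ p_i × l_i = 2.3429 bits
Entropy H = 1.7498 bits
Efficiency η = H/L × 100% = 74.69%


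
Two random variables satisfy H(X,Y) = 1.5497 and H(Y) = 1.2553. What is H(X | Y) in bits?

Chain rule: H(X,Y) = H(X|Y) + H(Y)
H(X|Y) = H(X,Y) - H(Y) = 1.5497 - 1.2553 = 0.2944 bits


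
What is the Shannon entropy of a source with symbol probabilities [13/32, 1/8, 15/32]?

H(X) = -Σ p(x) log₂ p(x)
  -13/32 × log₂(13/32) = 0.5279
  -1/8 × log₂(1/8) = 0.3750
  -15/32 × log₂(15/32) = 0.5124
H(X) = 1.4153 bits


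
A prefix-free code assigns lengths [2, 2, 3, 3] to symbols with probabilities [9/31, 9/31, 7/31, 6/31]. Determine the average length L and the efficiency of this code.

Average length L = Σ p_i × l_i = 2.4194 bits
Entropy H = 1.9794 bits
Efficiency η = H/L × 100% = 81.81%


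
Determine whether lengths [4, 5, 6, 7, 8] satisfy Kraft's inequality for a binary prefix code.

Kraft inequality: Σ 2^(-l_i) ≤ 1 for prefix-free code
Calculating: 2^(-4) + 2^(-5) + 2^(-6) + 2^(-7) + 2^(-8)
= 0.0625 + 0.03125 + 0.015625 + 0.0078125 + 0.00390625
= 0.1211
Since 0.1211 ≤ 1, prefix-free code exists


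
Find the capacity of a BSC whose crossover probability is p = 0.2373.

For BSC with error probability p:
C = 1 - H(p) where H(p) is binary entropy
H(0.2373) = -0.2373 × log₂(0.2373) - 0.7627 × log₂(0.7627)
H(p) = 0.7905
C = 1 - 0.7905 = 0.2095 bits/use


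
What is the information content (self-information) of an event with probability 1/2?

Information content I(x) = -log₂(p(x))
I = -log₂(1/2) = -log₂(0.5000)
I = 1.0000 bits


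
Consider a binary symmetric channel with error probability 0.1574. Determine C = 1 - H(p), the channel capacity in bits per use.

For BSC with error probability p:
C = 1 - H(p) where H(p) is binary entropy
H(0.1574) = -0.1574 × log₂(0.1574) - 0.8426 × log₂(0.8426)
H(p) = 0.6281
C = 1 - 0.6281 = 0.3719 bits/use


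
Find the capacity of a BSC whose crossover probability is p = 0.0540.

For BSC with error probability p:
C = 1 - H(p) where H(p) is binary entropy
H(0.0540) = -0.0540 × log₂(0.0540) - 0.9460 × log₂(0.9460)
H(p) = 0.3032
C = 1 - 0.3032 = 0.6968 bits/use


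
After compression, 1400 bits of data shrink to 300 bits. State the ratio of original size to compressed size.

Compression ratio = Original / Compressed
= 1400 / 300 = 4.67:1


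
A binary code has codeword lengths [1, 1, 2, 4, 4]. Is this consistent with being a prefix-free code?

Kraft inequality: Σ 2^(-l_i) ≤ 1 for prefix-free code
Calculating: 2^(-1) + 2^(-1) + 2^(-2) + 2^(-4) + 2^(-4)
= 0.5 + 0.5 + 0.25 + 0.0625 + 0.0625
= 1.3750
Since 1.3750 > 1, prefix-free code does not exist


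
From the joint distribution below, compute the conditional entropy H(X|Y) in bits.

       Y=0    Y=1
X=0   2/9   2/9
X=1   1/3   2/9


H(X|Y) = Σ_y p(y) H(X|Y=y)
  p(Y=0) = 5/9, H(X|Y=0) = 0.9710
  p(Y=1) = 4/9, H(X|Y=1) = 1.0000
H(X|Y) = 0.5556×0.9710 + 0.4444×1.0000 = 0.9839 bits


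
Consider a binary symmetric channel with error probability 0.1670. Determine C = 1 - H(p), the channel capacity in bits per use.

For BSC with error probability p:
C = 1 - H(p) where H(p) is binary entropy
H(0.1670) = -0.1670 × log₂(0.1670) - 0.8330 × log₂(0.8330)
H(p) = 0.6508
C = 1 - 0.6508 = 0.3492 bits/use


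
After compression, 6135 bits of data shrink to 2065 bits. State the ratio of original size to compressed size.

Compression ratio = Original / Compressed
= 6135 / 2065 = 2.97:1


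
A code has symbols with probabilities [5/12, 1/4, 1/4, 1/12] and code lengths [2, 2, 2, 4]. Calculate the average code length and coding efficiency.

Average length L = Σ p_i × l_i = 2.1667 bits
Entropy H = 1.8250 bits
Efficiency η = H/L × 100% = 84.23%


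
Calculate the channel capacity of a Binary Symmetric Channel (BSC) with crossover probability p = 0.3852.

For BSC with error probability p:
C = 1 - H(p) where H(p) is binary entropy
H(0.3852) = -0.3852 × log₂(0.3852) - 0.6148 × log₂(0.6148)
H(p) = 0.9616
C = 1 - 0.9616 = 0.0384 bits/use


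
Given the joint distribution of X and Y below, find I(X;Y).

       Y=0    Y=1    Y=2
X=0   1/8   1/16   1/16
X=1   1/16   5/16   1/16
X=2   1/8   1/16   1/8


H(X) = 1.5462, H(Y) = 1.5462, H(X,Y) = 2.8994
I(X;Y) = H(X) + H(Y) - H(X,Y) = 0.1930 bits


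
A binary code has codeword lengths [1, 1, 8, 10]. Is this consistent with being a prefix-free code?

Kraft inequality: Σ 2^(-l_i) ≤ 1 for prefix-free code
Calculating: 2^(-1) + 2^(-1) + 2^(-8) + 2^(-10)
= 0.5 + 0.5 + 0.00390625 + 0.0009765625
= 1.0049
Since 1.0049 > 1, prefix-free code does not exist


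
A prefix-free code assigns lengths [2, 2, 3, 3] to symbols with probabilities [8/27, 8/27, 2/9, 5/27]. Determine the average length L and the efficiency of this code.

Average length L = Σ p_i × l_i = 2.4074 bits
Entropy H = 1.9727 bits
Efficiency η = H/L × 100% = 81.94%


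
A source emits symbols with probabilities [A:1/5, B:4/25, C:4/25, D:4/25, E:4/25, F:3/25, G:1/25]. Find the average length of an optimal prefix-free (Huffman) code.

Huffman tree construction:
Combine smallest probabilities repeatedly
Resulting codes:
  A: 01 (length 2)
  B: 100 (length 3)
  C: 101 (length 3)
  D: 110 (length 3)
  E: 111 (length 3)
  F: 001 (length 3)
  G: 000 (length 3)
Average length = Σ p(s) × length(s) = 2.8000 bits


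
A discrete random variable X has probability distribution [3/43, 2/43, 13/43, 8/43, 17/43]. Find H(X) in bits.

H(X) = -Σ p(x) log₂ p(x)
  -3/43 × log₂(3/43) = 0.2680
  -2/43 × log₂(2/43) = 0.2059
  -13/43 × log₂(13/43) = 0.5218
  -8/43 × log₂(8/43) = 0.4514
  -17/43 × log₂(17/43) = 0.5293
H(X) = 1.9763 bits


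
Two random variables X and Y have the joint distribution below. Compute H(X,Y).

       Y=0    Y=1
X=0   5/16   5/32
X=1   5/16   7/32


H(X,Y) = -Σ p(x,y) log₂ p(x,y)
  p(0,0)=5/16: -0.3125 × log₂(0.3125) = 0.5244
  p(0,1)=5/32: -0.1562 × log₂(0.1562) = 0.4184
  p(1,0)=5/16: -0.3125 × log₂(0.3125) = 0.5244
  p(1,1)=7/32: -0.2188 × log₂(0.2188) = 0.4796
H(X,Y) = 1.9469 bits


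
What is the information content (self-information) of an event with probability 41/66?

Information content I(x) = -log₂(p(x))
I = -log₂(41/66) = -log₂(0.6212)
I = 0.6868 bits


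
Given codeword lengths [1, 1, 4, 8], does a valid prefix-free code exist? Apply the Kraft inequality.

Kraft inequality: Σ 2^(-l_i) ≤ 1 for prefix-free code
Calculating: 2^(-1) + 2^(-1) + 2^(-4) + 2^(-8)
= 0.5 + 0.5 + 0.0625 + 0.00390625
= 1.0664
Since 1.0664 > 1, prefix-free code does not exist


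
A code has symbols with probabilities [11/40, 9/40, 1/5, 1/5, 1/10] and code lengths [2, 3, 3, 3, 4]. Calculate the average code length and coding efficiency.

Average length L = Σ p_i × l_i = 2.8250 bits
Entropy H = 2.2574 bits
Efficiency η = H/L × 100% = 79.91%


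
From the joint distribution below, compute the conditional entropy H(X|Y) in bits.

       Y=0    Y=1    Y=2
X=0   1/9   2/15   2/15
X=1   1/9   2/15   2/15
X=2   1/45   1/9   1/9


H(X|Y) = Σ_y p(y) H(X|Y=y)
  p(Y=0) = 11/45, H(X|Y=0) = 1.3486
  p(Y=1) = 17/45, H(X|Y=1) = 1.5799
  p(Y=2) = 17/45, H(X|Y=2) = 1.5799
H(X|Y) = 0.2444×1.3486 + 0.3778×1.5799 + 0.3778×1.5799 = 1.5233 bits


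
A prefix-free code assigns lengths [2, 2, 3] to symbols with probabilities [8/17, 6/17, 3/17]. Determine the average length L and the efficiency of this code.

Average length L = Σ p_i × l_i = 2.1765 bits
Entropy H = 1.4837 bits
Efficiency η = H/L × 100% = 68.17%


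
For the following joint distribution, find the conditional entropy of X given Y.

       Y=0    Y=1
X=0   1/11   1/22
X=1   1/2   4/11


H(X|Y) = Σ_y p(y) H(X|Y=y)
  p(Y=0) = 13/22, H(X|Y=0) = 0.6194
  p(Y=1) = 9/22, H(X|Y=1) = 0.5033
H(X|Y) = 0.5909×0.6194 + 0.4091×0.5033 = 0.5719 bits


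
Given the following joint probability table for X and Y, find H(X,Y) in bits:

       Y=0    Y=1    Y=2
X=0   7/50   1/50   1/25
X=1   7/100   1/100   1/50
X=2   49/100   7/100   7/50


H(X,Y) = -Σ p(x,y) log₂ p(x,y)
  p(0,0)=7/50: -0.1400 × log₂(0.1400) = 0.3971
  p(0,1)=1/50: -0.0200 × log₂(0.0200) = 0.1129
  p(0,2)=1/25: -0.0400 × log₂(0.0400) = 0.1858
  p(1,0)=7/100: -0.0700 × log₂(0.0700) = 0.2686
  p(1,1)=1/100: -0.0100 × log₂(0.0100) = 0.0664
  p(1,2)=1/50: -0.0200 × log₂(0.0200) = 0.1129
  p(2,0)=49/100: -0.4900 × log₂(0.4900) = 0.5043
  p(2,1)=7/100: -0.0700 × log₂(0.0700) = 0.2686
  p(2,2)=7/50: -0.1400 × log₂(0.1400) = 0.3971
H(X,Y) = 2.3136 bits


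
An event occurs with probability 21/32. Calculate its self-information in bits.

Information content I(x) = -log₂(p(x))
I = -log₂(21/32) = -log₂(0.6562)
I = 0.6077 bits


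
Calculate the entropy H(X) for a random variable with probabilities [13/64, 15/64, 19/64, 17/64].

H(X) = -Σ p(x) log₂ p(x)
  -13/64 × log₂(13/64) = 0.4671
  -15/64 × log₂(15/64) = 0.4906
  -19/64 × log₂(19/64) = 0.5201
  -17/64 × log₂(17/64) = 0.5080
H(X) = 1.9858 bits


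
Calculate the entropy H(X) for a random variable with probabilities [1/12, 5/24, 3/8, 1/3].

H(X) = -Σ p(x) log₂ p(x)
  -1/12 × log₂(1/12) = 0.2987
  -5/24 × log₂(5/24) = 0.4715
  -3/8 × log₂(3/8) = 0.5306
  -1/3 × log₂(1/3) = 0.5283
H(X) = 1.8292 bits


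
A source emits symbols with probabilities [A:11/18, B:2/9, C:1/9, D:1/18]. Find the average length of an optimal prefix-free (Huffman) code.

Huffman tree construction:
Combine smallest probabilities repeatedly
Resulting codes:
  A: 1 (length 1)
  B: 01 (length 2)
  C: 001 (length 3)
  D: 000 (length 3)
Average length = Σ p(s) × length(s) = 1.5556 bits


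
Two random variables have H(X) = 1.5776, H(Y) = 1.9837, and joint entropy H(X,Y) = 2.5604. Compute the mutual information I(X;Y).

I(X;Y) = H(X) + H(Y) - H(X,Y)
I(X;Y) = 1.5776 + 1.9837 - 2.5604 = 1.0009 bits


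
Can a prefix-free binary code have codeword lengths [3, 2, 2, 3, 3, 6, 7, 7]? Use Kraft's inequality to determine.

Kraft inequality: Σ 2^(-l_i) ≤ 1 for prefix-free code
Calculating: 2^(-3) + 2^(-2) + 2^(-2) + 2^(-3) + 2^(-3) + 2^(-6) + 2^(-7) + 2^(-7)
= 0.125 + 0.25 + 0.25 + 0.125 + 0.125 + 0.015625 + 0.0078125 + 0.0078125
= 0.9062
Since 0.9062 ≤ 1, prefix-free code exists


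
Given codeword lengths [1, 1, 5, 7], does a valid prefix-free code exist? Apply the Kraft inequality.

Kraft inequality: Σ 2^(-l_i) ≤ 1 for prefix-free code
Calculating: 2^(-1) + 2^(-1) + 2^(-5) + 2^(-7)
= 0.5 + 0.5 + 0.03125 + 0.0078125
= 1.0391
Since 1.0391 > 1, prefix-free code does not exist


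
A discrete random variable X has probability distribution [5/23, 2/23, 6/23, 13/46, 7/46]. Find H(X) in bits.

H(X) = -Σ p(x) log₂ p(x)
  -5/23 × log₂(5/23) = 0.4786
  -2/23 × log₂(2/23) = 0.3064
  -6/23 × log₂(6/23) = 0.5057
  -13/46 × log₂(13/46) = 0.5152
  -7/46 × log₂(7/46) = 0.4133
H(X) = 2.2193 bits


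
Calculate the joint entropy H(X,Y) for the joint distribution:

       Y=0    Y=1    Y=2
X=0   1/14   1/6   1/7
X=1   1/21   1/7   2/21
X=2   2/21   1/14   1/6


H(X,Y) = -Σ p(x,y) log₂ p(x,y)
  p(0,0)=1/14: -0.0714 × log₂(0.0714) = 0.2720
  p(0,1)=1/6: -0.1667 × log₂(0.1667) = 0.4308
  p(0,2)=1/7: -0.1429 × log₂(0.1429) = 0.4011
  p(1,0)=1/21: -0.0476 × log₂(0.0476) = 0.2092
  p(1,1)=1/7: -0.1429 × log₂(0.1429) = 0.4011
  p(1,2)=2/21: -0.0952 × log₂(0.0952) = 0.3231
  p(2,0)=2/21: -0.0952 × log₂(0.0952) = 0.3231
  p(2,1)=1/14: -0.0714 × log₂(0.0714) = 0.2720
  p(2,2)=1/6: -0.1667 × log₂(0.1667) = 0.4308
H(X,Y) = 3.0630 bits


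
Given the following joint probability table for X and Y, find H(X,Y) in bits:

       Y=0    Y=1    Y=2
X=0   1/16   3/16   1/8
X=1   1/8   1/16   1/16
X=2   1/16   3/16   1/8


H(X,Y) = -Σ p(x,y) log₂ p(x,y)
  p(0,0)=1/16: -0.0625 × log₂(0.0625) = 0.2500
  p(0,1)=3/16: -0.1875 × log₂(0.1875) = 0.4528
  p(0,2)=1/8: -0.1250 × log₂(0.1250) = 0.3750
  p(1,0)=1/8: -0.1250 × log₂(0.1250) = 0.3750
  p(1,1)=1/16: -0.0625 × log₂(0.0625) = 0.2500
  p(1,2)=1/16: -0.0625 × log₂(0.0625) = 0.2500
  p(2,0)=1/16: -0.0625 × log₂(0.0625) = 0.2500
  p(2,1)=3/16: -0.1875 × log₂(0.1875) = 0.4528
  p(2,2)=1/8: -0.1250 × log₂(0.1250) = 0.3750
H(X,Y) = 3.0306 bits


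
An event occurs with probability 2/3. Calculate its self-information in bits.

Information content I(x) = -log₂(p(x))
I = -log₂(2/3) = -log₂(0.6667)
I = 0.5850 bits


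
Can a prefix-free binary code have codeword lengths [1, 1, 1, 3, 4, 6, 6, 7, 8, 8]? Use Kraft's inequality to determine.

Kraft inequality: Σ 2^(-l_i) ≤ 1 for prefix-free code
Calculating: 2^(-1) + 2^(-1) + 2^(-1) + 2^(-3) + 2^(-4) + 2^(-6) + 2^(-6) + 2^(-7) + 2^(-8) + 2^(-8)
= 0.5 + 0.5 + 0.5 + 0.125 + 0.0625 + 0.015625 + 0.015625 + 0.0078125 + 0.00390625 + 0.00390625
= 1.7344
Since 1.7344 > 1, prefix-free code does not exist


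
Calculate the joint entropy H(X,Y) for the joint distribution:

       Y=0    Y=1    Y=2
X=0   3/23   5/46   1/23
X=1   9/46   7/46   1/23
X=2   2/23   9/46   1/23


H(X,Y) = -Σ p(x,y) log₂ p(x,y)
  p(0,0)=3/23: -0.1304 × log₂(0.1304) = 0.3833
  p(0,1)=5/46: -0.1087 × log₂(0.1087) = 0.3480
  p(0,2)=1/23: -0.0435 × log₂(0.0435) = 0.1967
  p(1,0)=9/46: -0.1957 × log₂(0.1957) = 0.4605
  p(1,1)=7/46: -0.1522 × log₂(0.1522) = 0.4133
  p(1,2)=1/23: -0.0435 × log₂(0.0435) = 0.1967
  p(2,0)=2/23: -0.0870 × log₂(0.0870) = 0.3064
  p(2,1)=9/46: -0.1957 × log₂(0.1957) = 0.4605
  p(2,2)=1/23: -0.0435 × log₂(0.0435) = 0.1967
H(X,Y) = 2.9621 bits


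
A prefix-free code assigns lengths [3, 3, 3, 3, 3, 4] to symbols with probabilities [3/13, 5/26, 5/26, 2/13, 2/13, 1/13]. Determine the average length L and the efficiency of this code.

Average length L = Σ p_i × l_i = 3.0769 bits
Entropy H = 2.5186 bits
Efficiency η = H/L × 100% = 81.85%


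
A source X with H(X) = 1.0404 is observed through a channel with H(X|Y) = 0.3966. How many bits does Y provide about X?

I(X;Y) = H(X) - H(X|Y)
I(X;Y) = 1.0404 - 0.3966 = 0.6438 bits


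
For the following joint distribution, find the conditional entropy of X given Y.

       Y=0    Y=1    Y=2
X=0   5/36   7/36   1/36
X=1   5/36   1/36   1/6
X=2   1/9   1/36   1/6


H(X|Y) = Σ_y p(y) H(X|Y=y)
  p(Y=0) = 7/18, H(X|Y=0) = 1.5774
  p(Y=1) = 1/4, H(X|Y=1) = 0.9864
  p(Y=2) = 13/36, H(X|Y=2) = 1.3143
H(X|Y) = 0.3889×1.5774 + 0.2500×0.9864 + 0.3611×1.3143 = 1.3347 bits


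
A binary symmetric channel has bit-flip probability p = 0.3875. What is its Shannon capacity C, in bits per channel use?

For BSC with error probability p:
C = 1 - H(p) where H(p) is binary entropy
H(0.3875) = -0.3875 × log₂(0.3875) - 0.6125 × log₂(0.6125)
H(p) = 0.9632
C = 1 - 0.9632 = 0.0368 bits/use


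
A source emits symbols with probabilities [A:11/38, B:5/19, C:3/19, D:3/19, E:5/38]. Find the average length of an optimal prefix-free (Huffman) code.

Huffman tree construction:
Combine smallest probabilities repeatedly
Resulting codes:
  A: 10 (length 2)
  B: 01 (length 2)
  C: 111 (length 3)
  D: 00 (length 2)
  E: 110 (length 3)
Average length = Σ p(s) × length(s) = 2.2895 bits


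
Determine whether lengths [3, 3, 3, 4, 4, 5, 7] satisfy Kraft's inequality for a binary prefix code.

Kraft inequality: Σ 2^(-l_i) ≤ 1 for prefix-free code
Calculating: 2^(-3) + 2^(-3) + 2^(-3) + 2^(-4) + 2^(-4) + 2^(-5) + 2^(-7)
= 0.125 + 0.125 + 0.125 + 0.0625 + 0.0625 + 0.03125 + 0.0078125
= 0.5391
Since 0.5391 ≤ 1, prefix-free code exists


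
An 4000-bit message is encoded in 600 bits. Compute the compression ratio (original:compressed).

Compression ratio = Original / Compressed
= 4000 / 600 = 6.67:1


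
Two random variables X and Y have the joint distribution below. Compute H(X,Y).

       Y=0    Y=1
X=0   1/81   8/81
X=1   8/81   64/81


H(X,Y) = -Σ p(x,y) log₂ p(x,y)
  p(0,0)=1/81: -0.0123 × log₂(0.0123) = 0.0783
  p(0,1)=8/81: -0.0988 × log₂(0.0988) = 0.3299
  p(1,0)=8/81: -0.0988 × log₂(0.0988) = 0.3299
  p(1,1)=64/81: -0.7901 × log₂(0.7901) = 0.2685
H(X,Y) = 1.0065 bits


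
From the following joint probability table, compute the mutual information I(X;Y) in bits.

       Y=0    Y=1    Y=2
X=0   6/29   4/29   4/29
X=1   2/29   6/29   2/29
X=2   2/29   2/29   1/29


H(X) = 1.4741, H(Y) = 1.5514, H(X,Y) = 2.9608
I(X;Y) = H(X) + H(Y) - H(X,Y) = 0.0648 bits


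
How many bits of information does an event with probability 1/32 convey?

Information content I(x) = -log₂(p(x))
I = -log₂(1/32) = -log₂(0.0312)
I = 5.0000 bits


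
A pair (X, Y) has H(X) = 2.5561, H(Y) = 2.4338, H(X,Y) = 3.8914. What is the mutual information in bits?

I(X;Y) = H(X) + H(Y) - H(X,Y)
I(X;Y) = 2.5561 + 2.4338 - 3.8914 = 1.0985 bits


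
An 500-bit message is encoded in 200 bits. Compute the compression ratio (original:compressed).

Compression ratio = Original / Compressed
= 500 / 200 = 2.50:1


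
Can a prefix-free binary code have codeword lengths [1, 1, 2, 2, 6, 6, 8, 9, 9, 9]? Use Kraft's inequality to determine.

Kraft inequality: Σ 2^(-l_i) ≤ 1 for prefix-free code
Calculating: 2^(-1) + 2^(-1) + 2^(-2) + 2^(-2) + 2^(-6) + 2^(-6) + 2^(-8) + 2^(-9) + 2^(-9) + 2^(-9)
= 0.5 + 0.5 + 0.25 + 0.25 + 0.015625 + 0.015625 + 0.00390625 + 0.001953125 + 0.001953125 + 0.001953125
= 1.5410
Since 1.5410 > 1, prefix-free code does not exist


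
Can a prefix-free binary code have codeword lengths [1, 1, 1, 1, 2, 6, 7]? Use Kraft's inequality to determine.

Kraft inequality: Σ 2^(-l_i) ≤ 1 for prefix-free code
Calculating: 2^(-1) + 2^(-1) + 2^(-1) + 2^(-1) + 2^(-2) + 2^(-6) + 2^(-7)
= 0.5 + 0.5 + 0.5 + 0.5 + 0.25 + 0.015625 + 0.0078125
= 2.2734
Since 2.2734 > 1, prefix-free code does not exist


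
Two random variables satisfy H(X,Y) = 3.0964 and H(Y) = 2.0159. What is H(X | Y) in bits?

Chain rule: H(X,Y) = H(X|Y) + H(Y)
H(X|Y) = H(X,Y) - H(Y) = 3.0964 - 2.0159 = 1.0805 bits


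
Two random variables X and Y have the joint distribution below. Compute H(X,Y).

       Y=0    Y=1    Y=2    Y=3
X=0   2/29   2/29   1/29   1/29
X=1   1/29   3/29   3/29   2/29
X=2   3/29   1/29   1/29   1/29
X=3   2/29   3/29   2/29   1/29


H(X,Y) = -Σ p(x,y) log₂ p(x,y)
  p(0,0)=2/29: -0.0690 × log₂(0.0690) = 0.2661
  p(0,1)=2/29: -0.0690 × log₂(0.0690) = 0.2661
  p(0,2)=1/29: -0.0345 × log₂(0.0345) = 0.1675
  p(0,3)=1/29: -0.0345 × log₂(0.0345) = 0.1675
  p(1,0)=1/29: -0.0345 × log₂(0.0345) = 0.1675
  p(1,1)=3/29: -0.1034 × log₂(0.1034) = 0.3386
  p(1,2)=3/29: -0.1034 × log₂(0.1034) = 0.3386
  p(1,3)=2/29: -0.0690 × log₂(0.0690) = 0.2661
  p(2,0)=3/29: -0.1034 × log₂(0.1034) = 0.3386
  p(2,1)=1/29: -0.0345 × log₂(0.0345) = 0.1675
  p(2,2)=1/29: -0.0345 × log₂(0.0345) = 0.1675
  p(2,3)=1/29: -0.0345 × log₂(0.0345) = 0.1675
  p(3,0)=2/29: -0.0690 × log₂(0.0690) = 0.2661
  p(3,1)=3/29: -0.1034 × log₂(0.1034) = 0.3386
  p(3,2)=2/29: -0.0690 × log₂(0.0690) = 0.2661
  p(3,3)=1/29: -0.0345 × log₂(0.0345) = 0.1675
H(X,Y) = 3.8573 bits


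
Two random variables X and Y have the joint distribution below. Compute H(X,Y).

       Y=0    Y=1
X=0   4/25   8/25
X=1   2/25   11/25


H(X,Y) = -Σ p(x,y) log₂ p(x,y)
  p(0,0)=4/25: -0.1600 × log₂(0.1600) = 0.4230
  p(0,1)=8/25: -0.3200 × log₂(0.3200) = 0.5260
  p(1,0)=2/25: -0.0800 × log₂(0.0800) = 0.2915
  p(1,1)=11/25: -0.4400 × log₂(0.4400) = 0.5211
H(X,Y) = 1.7617 bits


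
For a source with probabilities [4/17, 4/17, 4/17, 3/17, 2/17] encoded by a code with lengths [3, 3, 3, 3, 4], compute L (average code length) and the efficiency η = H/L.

Average length L = Σ p_i × l_i = 3.1176 bits
Entropy H = 2.2784 bits
Efficiency η = H/L × 100% = 73.08%


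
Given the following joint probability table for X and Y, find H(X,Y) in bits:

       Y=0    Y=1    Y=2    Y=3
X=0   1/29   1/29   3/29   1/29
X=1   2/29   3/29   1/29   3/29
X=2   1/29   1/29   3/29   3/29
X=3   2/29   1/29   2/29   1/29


H(X,Y) = -Σ p(x,y) log₂ p(x,y)
  p(0,0)=1/29: -0.0345 × log₂(0.0345) = 0.1675
  p(0,1)=1/29: -0.0345 × log₂(0.0345) = 0.1675
  p(0,2)=3/29: -0.1034 × log₂(0.1034) = 0.3386
  p(0,3)=1/29: -0.0345 × log₂(0.0345) = 0.1675
  p(1,0)=2/29: -0.0690 × log₂(0.0690) = 0.2661
  p(1,1)=3/29: -0.1034 × log₂(0.1034) = 0.3386
  p(1,2)=1/29: -0.0345 × log₂(0.0345) = 0.1675
  p(1,3)=3/29: -0.1034 × log₂(0.1034) = 0.3386
  p(2,0)=1/29: -0.0345 × log₂(0.0345) = 0.1675
  p(2,1)=1/29: -0.0345 × log₂(0.0345) = 0.1675
  p(2,2)=3/29: -0.1034 × log₂(0.1034) = 0.3386
  p(2,3)=3/29: -0.1034 × log₂(0.1034) = 0.3386
  p(3,0)=2/29: -0.0690 × log₂(0.0690) = 0.2661
  p(3,1)=1/29: -0.0345 × log₂(0.0345) = 0.1675
  p(3,2)=2/29: -0.0690 × log₂(0.0690) = 0.2661
  p(3,3)=1/29: -0.0345 × log₂(0.0345) = 0.1675
H(X,Y) = 3.8313 bits


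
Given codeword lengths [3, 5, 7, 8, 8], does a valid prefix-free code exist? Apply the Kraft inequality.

Kraft inequality: Σ 2^(-l_i) ≤ 1 for prefix-free code
Calculating: 2^(-3) + 2^(-5) + 2^(-7) + 2^(-8) + 2^(-8)
= 0.125 + 0.03125 + 0.0078125 + 0.00390625 + 0.00390625
= 0.1719
Since 0.1719 ≤ 1, prefix-free code exists


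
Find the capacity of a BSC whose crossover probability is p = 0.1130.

For BSC with error probability p:
C = 1 - H(p) where H(p) is binary entropy
H(0.1130) = -0.1130 × log₂(0.1130) - 0.8870 × log₂(0.8870)
H(p) = 0.5089
C = 1 - 0.5089 = 0.4911 bits/use


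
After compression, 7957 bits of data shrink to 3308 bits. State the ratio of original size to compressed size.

Compression ratio = Original / Compressed
= 7957 / 3308 = 2.41:1


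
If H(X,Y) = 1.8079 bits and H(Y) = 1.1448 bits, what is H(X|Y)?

Chain rule: H(X,Y) = H(X|Y) + H(Y)
H(X|Y) = H(X,Y) - H(Y) = 1.8079 - 1.1448 = 0.6631 bits


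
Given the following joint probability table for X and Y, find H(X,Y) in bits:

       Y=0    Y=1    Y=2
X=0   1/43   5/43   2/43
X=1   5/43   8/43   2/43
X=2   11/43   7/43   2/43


H(X,Y) = -Σ p(x,y) log₂ p(x,y)
  p(0,0)=1/43: -0.0233 × log₂(0.0233) = 0.1262
  p(0,1)=5/43: -0.1163 × log₂(0.1163) = 0.3610
  p(0,2)=2/43: -0.0465 × log₂(0.0465) = 0.2059
  p(1,0)=5/43: -0.1163 × log₂(0.1163) = 0.3610
  p(1,1)=8/43: -0.1860 × log₂(0.1860) = 0.4514
  p(1,2)=2/43: -0.0465 × log₂(0.0465) = 0.2059
  p(2,0)=11/43: -0.2558 × log₂(0.2558) = 0.5031
  p(2,1)=7/43: -0.1628 × log₂(0.1628) = 0.4263
  p(2,2)=2/43: -0.0465 × log₂(0.0465) = 0.2059
H(X,Y) = 2.8466 bits


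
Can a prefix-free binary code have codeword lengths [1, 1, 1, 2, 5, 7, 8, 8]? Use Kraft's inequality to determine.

Kraft inequality: Σ 2^(-l_i) ≤ 1 for prefix-free code
Calculating: 2^(-1) + 2^(-1) + 2^(-1) + 2^(-2) + 2^(-5) + 2^(-7) + 2^(-8) + 2^(-8)
= 0.5 + 0.5 + 0.5 + 0.25 + 0.03125 + 0.0078125 + 0.00390625 + 0.00390625
= 1.7969
Since 1.7969 > 1, prefix-free code does not exist


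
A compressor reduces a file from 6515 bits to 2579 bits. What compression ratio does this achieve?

Compression ratio = Original / Compressed
= 6515 / 2579 = 2.53:1


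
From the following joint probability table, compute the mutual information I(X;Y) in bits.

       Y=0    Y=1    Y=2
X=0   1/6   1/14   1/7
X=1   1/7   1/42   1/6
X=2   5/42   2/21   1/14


H(X) = 1.5751, H(Y) = 1.5100, H(X,Y) = 3.0247
I(X;Y) = H(X) + H(Y) - H(X,Y) = 0.0604 bits


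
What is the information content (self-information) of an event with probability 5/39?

Information content I(x) = -log₂(p(x))
I = -log₂(5/39) = -log₂(0.1282)
I = 2.9635 bits


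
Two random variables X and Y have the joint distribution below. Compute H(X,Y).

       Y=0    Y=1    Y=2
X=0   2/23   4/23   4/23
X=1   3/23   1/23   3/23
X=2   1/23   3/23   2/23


H(X,Y) = -Σ p(x,y) log₂ p(x,y)
  p(0,0)=2/23: -0.0870 × log₂(0.0870) = 0.3064
  p(0,1)=4/23: -0.1739 × log₂(0.1739) = 0.4389
  p(0,2)=4/23: -0.1739 × log₂(0.1739) = 0.4389
  p(1,0)=3/23: -0.1304 × log₂(0.1304) = 0.3833
  p(1,1)=1/23: -0.0435 × log₂(0.0435) = 0.1967
  p(1,2)=3/23: -0.1304 × log₂(0.1304) = 0.3833
  p(2,0)=1/23: -0.0435 × log₂(0.0435) = 0.1967
  p(2,1)=3/23: -0.1304 × log₂(0.1304) = 0.3833
  p(2,2)=2/23: -0.0870 × log₂(0.0870) = 0.3064
H(X,Y) = 3.0338 bits


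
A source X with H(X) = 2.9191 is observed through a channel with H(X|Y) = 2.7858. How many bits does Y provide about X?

I(X;Y) = H(X) - H(X|Y)
I(X;Y) = 2.9191 - 2.7858 = 0.1333 bits


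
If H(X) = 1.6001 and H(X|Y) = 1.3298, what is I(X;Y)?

I(X;Y) = H(X) - H(X|Y)
I(X;Y) = 1.6001 - 1.3298 = 0.2703 bits


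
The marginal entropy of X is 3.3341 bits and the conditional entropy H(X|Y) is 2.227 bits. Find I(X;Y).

I(X;Y) = H(X) - H(X|Y)
I(X;Y) = 3.3341 - 2.227 = 1.1071 bits


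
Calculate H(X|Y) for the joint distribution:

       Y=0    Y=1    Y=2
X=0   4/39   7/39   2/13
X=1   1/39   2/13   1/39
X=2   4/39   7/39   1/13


H(X|Y) = Σ_y p(y) H(X|Y=y)
  p(Y=0) = 3/13, H(X|Y=0) = 1.3921
  p(Y=1) = 20/39, H(X|Y=1) = 1.5813
  p(Y=2) = 10/39, H(X|Y=2) = 1.2955
H(X|Y) = 0.2308×1.3921 + 0.5128×1.5813 + 0.2564×1.2955 = 1.4644 bits


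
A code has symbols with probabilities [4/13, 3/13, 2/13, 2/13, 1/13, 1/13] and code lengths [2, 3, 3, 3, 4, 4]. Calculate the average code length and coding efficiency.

Average length L = Σ p_i × l_i = 2.8462 bits
Entropy H = 2.4116 bits
Efficiency η = H/L × 100% = 84.73%


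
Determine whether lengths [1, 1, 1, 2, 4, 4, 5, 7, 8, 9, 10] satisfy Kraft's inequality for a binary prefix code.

Kraft inequality: Σ 2^(-l_i) ≤ 1 for prefix-free code
Calculating: 2^(-1) + 2^(-1) + 2^(-1) + 2^(-2) + 2^(-4) + 2^(-4) + 2^(-5) + 2^(-7) + 2^(-8) + 2^(-9) + 2^(-10)
= 0.5 + 0.5 + 0.5 + 0.25 + 0.0625 + 0.0625 + 0.03125 + 0.0078125 + 0.00390625 + 0.001953125 + 0.0009765625
= 1.9209
Since 1.9209 > 1, prefix-free code does not exist


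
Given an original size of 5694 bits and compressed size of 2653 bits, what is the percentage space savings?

Space savings = (1 - Compressed/Original) × 100%
= (1 - 2653/5694) × 100%
= 53.41%


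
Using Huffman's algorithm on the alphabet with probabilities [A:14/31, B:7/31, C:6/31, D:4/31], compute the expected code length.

Huffman tree construction:
Combine smallest probabilities repeatedly
Resulting codes:
  A: 0 (length 1)
  B: 10 (length 2)
  C: 111 (length 3)
  D: 110 (length 3)
Average length = Σ p(s) × length(s) = 1.8710 bits


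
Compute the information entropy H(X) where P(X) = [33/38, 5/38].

H(X) = -Σ p(x) log₂ p(x)
  -33/38 × log₂(33/38) = 0.1768
  -5/38 × log₂(5/38) = 0.3850
H(X) = 0.5618 bits


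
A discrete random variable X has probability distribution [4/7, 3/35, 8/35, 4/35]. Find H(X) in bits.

H(X) = -Σ p(x) log₂ p(x)
  -4/7 × log₂(4/7) = 0.4613
  -3/35 × log₂(3/35) = 0.3038
  -8/35 × log₂(8/35) = 0.4867
  -4/35 × log₂(4/35) = 0.3576
H(X) = 1.6095 bits


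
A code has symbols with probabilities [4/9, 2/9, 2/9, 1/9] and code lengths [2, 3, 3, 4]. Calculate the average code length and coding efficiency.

Average length L = Σ p_i × l_i = 2.6667 bits
Entropy H = 1.8366 bits
Efficiency η = H/L × 100% = 68.87%


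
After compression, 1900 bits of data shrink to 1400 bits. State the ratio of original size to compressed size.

Compression ratio = Original / Compressed
= 1900 / 1400 = 1.36:1


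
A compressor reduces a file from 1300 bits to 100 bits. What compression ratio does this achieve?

Compression ratio = Original / Compressed
= 1300 / 100 = 13.00:1


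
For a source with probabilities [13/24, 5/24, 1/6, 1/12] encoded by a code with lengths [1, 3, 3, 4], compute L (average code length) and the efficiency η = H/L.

Average length L = Σ p_i × l_i = 2.0000 bits
Entropy H = 1.6802 bits
Efficiency η = H/L × 100% = 84.01%


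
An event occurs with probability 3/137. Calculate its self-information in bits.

Information content I(x) = -log₂(p(x))
I = -log₂(3/137) = -log₂(0.0219)
I = 5.5131 bits


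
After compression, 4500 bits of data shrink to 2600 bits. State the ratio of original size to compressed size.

Compression ratio = Original / Compressed
= 4500 / 2600 = 1.73:1


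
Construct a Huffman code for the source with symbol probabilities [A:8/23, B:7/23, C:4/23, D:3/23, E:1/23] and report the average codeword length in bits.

Huffman tree construction:
Combine smallest probabilities repeatedly
Resulting codes:
  A: 11 (length 2)
  B: 10 (length 2)
  C: 00 (length 2)
  D: 011 (length 3)
  E: 010 (length 3)
Average length = Σ p(s) × length(s) = 2.1739 bits


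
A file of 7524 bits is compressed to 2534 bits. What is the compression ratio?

Compression ratio = Original / Compressed
= 7524 / 2534 = 2.97:1


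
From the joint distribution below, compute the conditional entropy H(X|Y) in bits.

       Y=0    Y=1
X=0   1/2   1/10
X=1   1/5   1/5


H(X|Y) = Σ_y p(y) H(X|Y=y)
  p(Y=0) = 7/10, H(X|Y=0) = 0.8631
  p(Y=1) = 3/10, H(X|Y=1) = 0.9183
H(X|Y) = 0.7000×0.8631 + 0.3000×0.9183 = 0.8797 bits
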